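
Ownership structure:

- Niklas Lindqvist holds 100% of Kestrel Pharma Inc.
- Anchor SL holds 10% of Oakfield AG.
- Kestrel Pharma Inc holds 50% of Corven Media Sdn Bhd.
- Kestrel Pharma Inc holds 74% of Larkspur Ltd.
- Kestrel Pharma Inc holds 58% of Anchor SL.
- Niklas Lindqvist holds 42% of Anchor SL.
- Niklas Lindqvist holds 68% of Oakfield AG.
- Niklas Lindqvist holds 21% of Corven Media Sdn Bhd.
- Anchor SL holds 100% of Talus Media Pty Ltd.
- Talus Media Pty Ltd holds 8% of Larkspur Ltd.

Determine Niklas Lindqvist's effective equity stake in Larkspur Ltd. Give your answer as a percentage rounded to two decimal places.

82.00%

Niklas reaches Larkspur along 3 paths.
Via Kestrel: 100% × 74% = 74%.
Via Kestrel → Anchor → Talus: 100% × 58% × 100% × 8% = 4.64%.
Via Anchor → Talus: 42% × 100% × 8% = 3.36%.
Total: 74% + 4.64% + 3.36% = 82%.
Rounded: 82.00%.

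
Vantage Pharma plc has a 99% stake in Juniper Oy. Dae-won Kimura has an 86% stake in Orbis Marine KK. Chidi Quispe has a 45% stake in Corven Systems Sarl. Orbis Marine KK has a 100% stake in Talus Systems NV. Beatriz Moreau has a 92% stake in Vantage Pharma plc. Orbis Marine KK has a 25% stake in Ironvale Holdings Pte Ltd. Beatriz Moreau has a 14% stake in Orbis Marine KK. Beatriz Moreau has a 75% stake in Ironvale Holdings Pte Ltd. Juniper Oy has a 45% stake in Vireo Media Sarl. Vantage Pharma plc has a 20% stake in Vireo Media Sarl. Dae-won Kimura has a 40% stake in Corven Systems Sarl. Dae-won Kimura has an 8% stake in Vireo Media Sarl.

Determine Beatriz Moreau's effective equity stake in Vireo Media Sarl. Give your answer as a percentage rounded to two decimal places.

59.39%

Beatriz reaches Vireo along 2 paths.
Via Vantage → Juniper: 92% × 99% × 45% = 40.986%.
Via Vantage: 92% × 20% = 18.4%.
Total: 40.986% + 18.4% = 59.386%.
Rounded: 59.39%.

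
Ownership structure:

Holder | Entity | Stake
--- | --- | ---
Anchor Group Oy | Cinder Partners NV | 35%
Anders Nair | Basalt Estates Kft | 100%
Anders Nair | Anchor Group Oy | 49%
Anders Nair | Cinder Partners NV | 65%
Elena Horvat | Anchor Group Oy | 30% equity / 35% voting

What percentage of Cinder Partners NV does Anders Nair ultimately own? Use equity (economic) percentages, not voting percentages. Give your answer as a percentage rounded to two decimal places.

Anders reaches Cinder along 2 paths.
Direct stake: 65% = 65%.
Via Anchor: 49% × 35% = 17.15%.
Total: 65% + 17.15% = 82.15%.

82.15%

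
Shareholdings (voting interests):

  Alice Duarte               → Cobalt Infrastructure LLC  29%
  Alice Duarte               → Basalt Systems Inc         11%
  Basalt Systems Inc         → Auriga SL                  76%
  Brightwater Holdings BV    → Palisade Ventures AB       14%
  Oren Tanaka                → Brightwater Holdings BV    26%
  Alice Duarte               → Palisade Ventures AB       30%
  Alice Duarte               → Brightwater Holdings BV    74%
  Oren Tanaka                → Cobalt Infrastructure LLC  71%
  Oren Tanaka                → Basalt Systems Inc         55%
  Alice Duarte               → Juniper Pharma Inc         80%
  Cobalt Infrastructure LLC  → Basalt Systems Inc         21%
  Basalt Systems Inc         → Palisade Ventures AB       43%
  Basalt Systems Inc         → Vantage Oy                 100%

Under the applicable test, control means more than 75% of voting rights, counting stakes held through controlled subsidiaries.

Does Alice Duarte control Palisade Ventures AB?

No

Alice holds 80% of Juniper, so Alice controls Juniper.
In Palisade, Alice's side holds only 30%, not > 75%.
So Alice does not control Palisade.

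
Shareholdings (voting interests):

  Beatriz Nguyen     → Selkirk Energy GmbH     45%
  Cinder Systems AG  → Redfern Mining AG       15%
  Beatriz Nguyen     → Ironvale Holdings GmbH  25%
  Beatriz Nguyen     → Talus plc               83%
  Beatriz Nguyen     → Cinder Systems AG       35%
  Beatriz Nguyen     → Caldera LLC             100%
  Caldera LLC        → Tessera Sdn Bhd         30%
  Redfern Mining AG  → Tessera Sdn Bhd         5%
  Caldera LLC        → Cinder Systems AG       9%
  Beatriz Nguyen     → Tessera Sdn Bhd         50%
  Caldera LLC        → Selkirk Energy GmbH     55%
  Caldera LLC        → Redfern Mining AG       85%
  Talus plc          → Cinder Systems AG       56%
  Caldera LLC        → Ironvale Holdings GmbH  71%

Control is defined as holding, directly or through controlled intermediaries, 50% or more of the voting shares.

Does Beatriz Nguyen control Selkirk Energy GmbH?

Yes

Beatriz holds 100% of Caldera, so Beatriz controls Caldera.
Caldera and Beatriz together hold 55% + 45% = 100% of Selkirk, so Beatriz controls Selkirk.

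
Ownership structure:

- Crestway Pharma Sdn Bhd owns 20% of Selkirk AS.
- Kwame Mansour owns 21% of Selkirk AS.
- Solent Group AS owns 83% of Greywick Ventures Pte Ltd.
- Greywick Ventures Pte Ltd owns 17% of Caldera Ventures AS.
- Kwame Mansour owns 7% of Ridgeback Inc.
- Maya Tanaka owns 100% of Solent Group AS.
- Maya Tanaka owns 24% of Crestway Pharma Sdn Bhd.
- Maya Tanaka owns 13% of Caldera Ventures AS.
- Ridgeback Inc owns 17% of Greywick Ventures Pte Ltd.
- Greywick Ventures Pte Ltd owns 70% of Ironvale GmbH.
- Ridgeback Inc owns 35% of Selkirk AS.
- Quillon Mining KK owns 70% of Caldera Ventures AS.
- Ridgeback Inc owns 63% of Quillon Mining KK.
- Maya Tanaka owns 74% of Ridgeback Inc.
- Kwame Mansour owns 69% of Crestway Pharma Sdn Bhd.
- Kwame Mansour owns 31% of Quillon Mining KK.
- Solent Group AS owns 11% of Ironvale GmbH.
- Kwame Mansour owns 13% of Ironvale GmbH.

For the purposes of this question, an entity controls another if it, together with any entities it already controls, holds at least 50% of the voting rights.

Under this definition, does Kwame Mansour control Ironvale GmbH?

Kwame holds 69% of Crestway, so Kwame controls Crestway.
In Ironvale, Kwame's side holds only 13%, not ≥ 50%.
So Kwame does not control Ironvale.

No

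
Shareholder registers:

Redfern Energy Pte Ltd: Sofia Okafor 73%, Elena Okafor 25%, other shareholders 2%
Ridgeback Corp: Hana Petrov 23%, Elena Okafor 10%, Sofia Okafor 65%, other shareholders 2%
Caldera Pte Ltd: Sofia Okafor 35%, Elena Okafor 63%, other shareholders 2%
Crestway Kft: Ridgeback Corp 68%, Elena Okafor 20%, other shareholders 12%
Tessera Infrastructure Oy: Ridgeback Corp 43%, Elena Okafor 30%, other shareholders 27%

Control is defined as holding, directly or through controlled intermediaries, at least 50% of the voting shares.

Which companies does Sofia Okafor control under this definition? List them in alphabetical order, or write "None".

Crestway Kft, Redfern Energy Pte Ltd, Ridgeback Corp

Sofia holds 73% of Redfern, so Sofia controls Redfern.
Sofia holds 65% of Ridgeback, so Sofia controls Ridgeback.
Ridgeback holds 68% of Crestway, so Sofia controls Crestway.
No other company's threshold is met.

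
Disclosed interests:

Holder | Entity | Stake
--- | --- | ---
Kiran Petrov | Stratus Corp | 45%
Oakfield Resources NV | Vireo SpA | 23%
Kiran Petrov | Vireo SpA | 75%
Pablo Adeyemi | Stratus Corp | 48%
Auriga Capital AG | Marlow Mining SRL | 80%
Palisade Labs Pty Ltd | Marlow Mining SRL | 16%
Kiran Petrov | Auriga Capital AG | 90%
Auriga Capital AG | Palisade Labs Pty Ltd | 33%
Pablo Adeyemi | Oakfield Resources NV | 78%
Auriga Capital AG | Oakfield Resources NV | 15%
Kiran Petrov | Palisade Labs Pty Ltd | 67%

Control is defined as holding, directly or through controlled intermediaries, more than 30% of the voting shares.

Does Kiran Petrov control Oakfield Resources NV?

No

Kiran holds 45% of Stratus, so Kiran controls Stratus.
Kiran holds 90% of Auriga, so Kiran controls Auriga.
Auriga and Kiran together hold 33% + 67% = 100% of Palisade, so Kiran controls Palisade.
Kiran holds 75% of Vireo, so Kiran controls Vireo.
Auriga and Palisade together hold 80% + 16% = 96% of Marlow, so Kiran controls Marlow.
In Oakfield, Kiran's side holds only 15%, not > 30%.
So Kiran does not control Oakfield.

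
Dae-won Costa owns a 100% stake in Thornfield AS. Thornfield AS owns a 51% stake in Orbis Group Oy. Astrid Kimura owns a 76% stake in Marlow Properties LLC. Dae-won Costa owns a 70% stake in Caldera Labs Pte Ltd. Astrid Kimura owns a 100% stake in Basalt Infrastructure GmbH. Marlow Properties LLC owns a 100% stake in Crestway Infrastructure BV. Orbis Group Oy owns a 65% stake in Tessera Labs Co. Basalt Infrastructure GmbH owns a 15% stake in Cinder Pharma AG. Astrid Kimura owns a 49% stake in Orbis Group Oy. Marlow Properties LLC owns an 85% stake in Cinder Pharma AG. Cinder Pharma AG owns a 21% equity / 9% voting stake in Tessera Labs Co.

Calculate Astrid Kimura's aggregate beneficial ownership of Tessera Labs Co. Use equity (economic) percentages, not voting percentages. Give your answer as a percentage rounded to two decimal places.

Astrid reaches Tessera along 3 paths.
Via Orbis: 49% × 65% = 31.85%.
Via Marlow → Cinder: 76% × 85% × 21% = 13.566%.
Via Basalt → Cinder: 100% × 15% × 21% = 3.15%.
Total: 31.85% + 13.566% + 3.15% = 48.566%.
Rounded: 48.57%.

48.57%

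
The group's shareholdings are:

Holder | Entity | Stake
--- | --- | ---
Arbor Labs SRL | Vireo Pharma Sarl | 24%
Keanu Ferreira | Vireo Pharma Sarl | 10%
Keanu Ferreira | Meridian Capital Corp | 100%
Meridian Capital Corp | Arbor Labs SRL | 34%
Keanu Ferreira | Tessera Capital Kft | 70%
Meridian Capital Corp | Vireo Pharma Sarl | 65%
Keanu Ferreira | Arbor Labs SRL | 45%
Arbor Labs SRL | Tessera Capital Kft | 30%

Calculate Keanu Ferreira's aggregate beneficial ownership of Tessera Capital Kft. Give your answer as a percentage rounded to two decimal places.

93.70%

Keanu reaches Tessera along 3 paths.
Direct stake: 70% = 70%.
Via Arbor: 45% × 30% = 13.5%.
Via Meridian → Arbor: 100% × 34% × 30% = 10.2%.
Total: 70% + 13.5% + 10.2% = 93.7%.
Rounded: 93.70%.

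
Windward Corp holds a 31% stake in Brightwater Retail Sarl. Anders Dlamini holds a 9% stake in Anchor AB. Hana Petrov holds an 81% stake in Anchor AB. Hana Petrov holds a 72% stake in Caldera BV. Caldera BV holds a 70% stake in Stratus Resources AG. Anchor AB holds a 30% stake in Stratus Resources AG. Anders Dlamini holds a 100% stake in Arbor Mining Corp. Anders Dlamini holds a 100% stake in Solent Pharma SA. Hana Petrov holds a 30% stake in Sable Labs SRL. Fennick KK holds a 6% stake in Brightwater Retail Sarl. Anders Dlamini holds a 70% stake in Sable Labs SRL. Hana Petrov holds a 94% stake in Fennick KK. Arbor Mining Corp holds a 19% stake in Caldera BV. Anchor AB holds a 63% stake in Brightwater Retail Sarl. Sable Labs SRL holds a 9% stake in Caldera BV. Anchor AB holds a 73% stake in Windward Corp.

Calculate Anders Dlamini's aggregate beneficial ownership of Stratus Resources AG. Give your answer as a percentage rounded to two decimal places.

Anders reaches Stratus along 3 paths.
Via Anchor: 9% × 30% = 2.7%.
Via Sable → Caldera: 70% × 9% × 70% = 4.41%.
Via Arbor → Caldera: 100% × 19% × 70% = 13.3%.
Total: 2.7% + 4.41% + 13.3% = 20.41%.

20.41%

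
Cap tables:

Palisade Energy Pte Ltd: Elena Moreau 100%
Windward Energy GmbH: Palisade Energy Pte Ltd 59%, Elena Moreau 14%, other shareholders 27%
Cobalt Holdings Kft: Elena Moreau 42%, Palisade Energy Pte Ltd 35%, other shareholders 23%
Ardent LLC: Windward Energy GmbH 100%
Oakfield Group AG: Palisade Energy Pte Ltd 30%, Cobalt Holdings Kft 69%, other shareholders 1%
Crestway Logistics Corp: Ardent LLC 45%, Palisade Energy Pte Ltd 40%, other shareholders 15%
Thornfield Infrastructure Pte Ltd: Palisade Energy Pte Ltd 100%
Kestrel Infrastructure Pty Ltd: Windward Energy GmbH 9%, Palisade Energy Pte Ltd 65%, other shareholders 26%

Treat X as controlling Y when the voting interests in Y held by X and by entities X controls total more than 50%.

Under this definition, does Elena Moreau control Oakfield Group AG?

Elena holds 100% of Palisade, so Elena controls Palisade.
Elena and Palisade together hold 42% + 35% = 77% of Cobalt, so Elena controls Cobalt.
Palisade and Cobalt together hold 30% + 69% = 99% of Oakfield, so Elena controls Oakfield.

Yes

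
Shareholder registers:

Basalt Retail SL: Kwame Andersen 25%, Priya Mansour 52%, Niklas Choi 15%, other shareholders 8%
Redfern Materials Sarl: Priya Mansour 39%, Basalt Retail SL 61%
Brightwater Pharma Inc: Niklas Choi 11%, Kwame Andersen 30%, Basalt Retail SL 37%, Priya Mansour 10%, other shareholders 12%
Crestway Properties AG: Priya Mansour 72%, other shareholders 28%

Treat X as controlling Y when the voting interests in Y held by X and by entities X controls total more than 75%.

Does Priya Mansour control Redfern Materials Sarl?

No

Priya's largest direct stake is 72% in Crestway, which does not meet the threshold, so Priya controls no company.
In Redfern, Priya's side holds only 39%, not > 75%.
So Priya does not control Redfern.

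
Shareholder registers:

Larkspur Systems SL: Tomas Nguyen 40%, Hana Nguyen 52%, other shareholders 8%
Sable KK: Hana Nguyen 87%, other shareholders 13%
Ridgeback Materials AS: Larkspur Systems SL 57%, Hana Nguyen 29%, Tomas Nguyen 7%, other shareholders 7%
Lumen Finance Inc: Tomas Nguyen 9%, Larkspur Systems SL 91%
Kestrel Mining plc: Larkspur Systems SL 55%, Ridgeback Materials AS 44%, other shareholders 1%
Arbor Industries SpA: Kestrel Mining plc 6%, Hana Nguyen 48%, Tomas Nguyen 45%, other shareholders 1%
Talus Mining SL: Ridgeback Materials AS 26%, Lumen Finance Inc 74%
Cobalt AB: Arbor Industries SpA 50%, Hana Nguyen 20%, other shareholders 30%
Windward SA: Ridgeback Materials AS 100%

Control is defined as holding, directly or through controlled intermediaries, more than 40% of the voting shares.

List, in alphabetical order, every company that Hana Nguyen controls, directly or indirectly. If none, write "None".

Arbor Industries SpA, Cobalt AB, Kestrel Mining plc, Larkspur Systems SL, Lumen Finance Inc, Ridgeback Materials AS, Sable KK, Talus Mining SL, Windward SA

Hana holds 52% of Larkspur, so Hana controls Larkspur.
Hana holds 87% of Sable, so Hana controls Sable.
Larkspur and Hana together hold 57% + 29% = 86% of Ridgeback, so Hana controls Ridgeback.
Larkspur holds 91% of Lumen, so Hana controls Lumen.
Larkspur and Ridgeback together hold 55% + 44% = 99% of Kestrel, so Hana controls Kestrel.
Kestrel and Hana together hold 6% + 48% = 54% of Arbor, so Hana controls Arbor.
Ridgeback and Lumen together hold 26% + 74% = 100% of Talus, so Hana controls Talus.
Arbor and Hana together hold 50% + 20% = 70% of Cobalt, so Hana controls Cobalt.
Ridgeback holds 100% of Windward, so Hana controls Windward.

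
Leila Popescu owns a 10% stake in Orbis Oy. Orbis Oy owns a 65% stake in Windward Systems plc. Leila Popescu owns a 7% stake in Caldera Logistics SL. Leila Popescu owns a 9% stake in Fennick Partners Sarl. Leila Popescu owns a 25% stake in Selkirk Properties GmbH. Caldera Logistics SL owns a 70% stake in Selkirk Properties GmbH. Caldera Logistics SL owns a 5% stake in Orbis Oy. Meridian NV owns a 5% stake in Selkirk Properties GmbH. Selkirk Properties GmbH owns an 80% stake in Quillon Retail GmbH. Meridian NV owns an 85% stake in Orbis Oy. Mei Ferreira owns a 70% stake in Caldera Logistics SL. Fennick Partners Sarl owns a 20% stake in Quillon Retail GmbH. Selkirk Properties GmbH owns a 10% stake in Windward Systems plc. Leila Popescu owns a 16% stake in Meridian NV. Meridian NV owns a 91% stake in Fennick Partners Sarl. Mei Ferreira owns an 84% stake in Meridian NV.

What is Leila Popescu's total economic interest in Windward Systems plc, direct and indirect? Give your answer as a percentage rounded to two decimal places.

Leila reaches Windward along 6 paths.
Via Orbis: 10% × 65% = 6.5%.
Via Meridian → Orbis: 16% × 85% × 65% = 8.84%.
Via Caldera → Orbis: 7% × 5% × 65% = 0.2275%.
Via Caldera → Selkirk: 7% × 70% × 10% = 0.49%.
Via Selkirk: 25% × 10% = 2.5%.
Via Meridian → Selkirk: 16% × 5% × 10% = 0.08%.
Total: 6.5% + 8.84% + 0.2275% + 0.49% + 2.5% + 0.08% = 18.6375%.
Rounded: 18.64%.

18.64%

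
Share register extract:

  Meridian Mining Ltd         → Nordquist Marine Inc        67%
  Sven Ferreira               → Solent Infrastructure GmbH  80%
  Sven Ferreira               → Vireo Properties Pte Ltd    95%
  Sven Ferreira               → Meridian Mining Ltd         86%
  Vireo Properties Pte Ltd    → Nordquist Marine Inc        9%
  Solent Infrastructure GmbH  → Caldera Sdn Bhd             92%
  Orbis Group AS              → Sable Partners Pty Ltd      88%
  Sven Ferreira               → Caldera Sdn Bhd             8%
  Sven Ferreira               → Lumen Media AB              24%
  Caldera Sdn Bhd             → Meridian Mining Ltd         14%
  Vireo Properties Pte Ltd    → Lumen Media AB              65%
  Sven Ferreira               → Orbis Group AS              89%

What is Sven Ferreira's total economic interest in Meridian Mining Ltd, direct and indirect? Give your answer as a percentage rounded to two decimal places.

97.42%

Sven reaches Meridian along 3 paths.
Via Caldera: 8% × 14% = 1.12%.
Via Solent → Caldera: 80% × 92% × 14% = 10.304%.
Direct stake: 86% = 86%.
Total: 1.12% + 10.304% + 86% = 97.424%.
Rounded: 97.42%.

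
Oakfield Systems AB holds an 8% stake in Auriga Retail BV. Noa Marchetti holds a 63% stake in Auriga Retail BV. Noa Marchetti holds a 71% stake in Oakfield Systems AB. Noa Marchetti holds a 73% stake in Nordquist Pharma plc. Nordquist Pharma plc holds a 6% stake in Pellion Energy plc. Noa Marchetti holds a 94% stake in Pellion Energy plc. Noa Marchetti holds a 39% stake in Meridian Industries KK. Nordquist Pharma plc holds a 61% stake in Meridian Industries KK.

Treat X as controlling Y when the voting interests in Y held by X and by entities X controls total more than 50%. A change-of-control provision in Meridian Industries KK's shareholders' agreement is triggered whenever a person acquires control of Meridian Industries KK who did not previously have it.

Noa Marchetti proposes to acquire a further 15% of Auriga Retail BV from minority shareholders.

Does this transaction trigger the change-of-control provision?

The purchase changes only Noa's holdings, so Noa is the only person who could newly come to control Meridian.
Noa holds 73% of Nordquist, so Noa controls Nordquist.
Noa and Nordquist together hold 39% + 61% = 100% of Meridian, so Noa controls Meridian.
So Noa already controls Meridian before the transaction.
After the purchase, Noa's direct stake in Auriga rises to 63% + 15% = 78%.
Noa controlled Meridian already, so this is not a new person acquiring control; every other person's position is unchanged or reduced.
No new person acquires control, so the clause is not triggered.

No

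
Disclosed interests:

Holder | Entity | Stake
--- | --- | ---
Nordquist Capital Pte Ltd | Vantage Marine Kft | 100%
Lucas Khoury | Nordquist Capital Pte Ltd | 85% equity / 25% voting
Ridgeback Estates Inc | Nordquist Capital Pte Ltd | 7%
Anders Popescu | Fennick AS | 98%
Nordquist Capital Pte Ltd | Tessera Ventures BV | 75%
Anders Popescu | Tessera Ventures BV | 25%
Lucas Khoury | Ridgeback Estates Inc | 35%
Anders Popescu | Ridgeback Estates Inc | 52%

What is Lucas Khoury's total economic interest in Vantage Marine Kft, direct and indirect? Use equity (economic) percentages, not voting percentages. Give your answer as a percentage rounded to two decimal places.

87.45%

Lucas reaches Vantage along 2 paths.
Via Ridgeback → Nordquist: 35% × 7% × 100% = 2.45%.
Via Nordquist: 85% × 100% = 85%.
Total: 2.45% + 85% = 87.45%.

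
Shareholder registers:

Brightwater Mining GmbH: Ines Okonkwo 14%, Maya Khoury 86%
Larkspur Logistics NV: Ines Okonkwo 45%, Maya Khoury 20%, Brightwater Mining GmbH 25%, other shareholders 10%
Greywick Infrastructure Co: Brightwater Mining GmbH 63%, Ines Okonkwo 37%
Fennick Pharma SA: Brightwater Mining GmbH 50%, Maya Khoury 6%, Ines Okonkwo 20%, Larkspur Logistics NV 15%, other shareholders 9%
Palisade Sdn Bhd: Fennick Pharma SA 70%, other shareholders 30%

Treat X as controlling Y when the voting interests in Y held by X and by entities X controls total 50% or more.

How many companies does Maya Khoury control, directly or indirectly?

Maya holds 86% of Brightwater, so Maya controls Brightwater.
Brightwater holds 63% of Greywick, so Maya controls Greywick.
Brightwater and Maya together hold 50% + 6% = 56% of Fennick, so Maya controls Fennick.
Fennick holds 70% of Palisade, so Maya controls Palisade.
No other company's threshold is met.
Maya controls 4 companies.

4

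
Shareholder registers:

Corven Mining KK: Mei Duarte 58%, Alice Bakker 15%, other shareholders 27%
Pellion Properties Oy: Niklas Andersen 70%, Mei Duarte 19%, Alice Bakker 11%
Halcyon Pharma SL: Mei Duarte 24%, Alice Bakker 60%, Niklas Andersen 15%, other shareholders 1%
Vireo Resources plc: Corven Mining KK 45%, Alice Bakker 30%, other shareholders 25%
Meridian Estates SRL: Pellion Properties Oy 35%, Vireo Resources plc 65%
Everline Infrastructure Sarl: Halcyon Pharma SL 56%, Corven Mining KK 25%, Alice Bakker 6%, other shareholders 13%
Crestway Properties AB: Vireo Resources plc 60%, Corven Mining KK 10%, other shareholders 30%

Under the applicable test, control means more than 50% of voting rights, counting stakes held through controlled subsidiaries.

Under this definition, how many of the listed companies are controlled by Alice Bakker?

Alice holds 60% of Halcyon, so Alice controls Halcyon.
Halcyon and Alice together hold 56% + 6% = 62% of Everline, so Alice controls Everline.
No other company's threshold is met.
Alice controls 2 companies.

2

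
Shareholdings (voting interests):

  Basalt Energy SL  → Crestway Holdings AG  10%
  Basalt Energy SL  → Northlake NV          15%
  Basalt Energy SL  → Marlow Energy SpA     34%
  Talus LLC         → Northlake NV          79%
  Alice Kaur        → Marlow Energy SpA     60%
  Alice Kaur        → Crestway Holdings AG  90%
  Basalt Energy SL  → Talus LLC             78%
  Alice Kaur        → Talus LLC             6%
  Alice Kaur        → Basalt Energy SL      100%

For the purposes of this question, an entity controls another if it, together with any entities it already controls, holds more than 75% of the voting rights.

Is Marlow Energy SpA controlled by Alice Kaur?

Alice holds 100% of Basalt, so Alice controls Basalt.
Basalt and Alice together hold 34% + 60% = 94% of Marlow, so Alice controls Marlow.

Yes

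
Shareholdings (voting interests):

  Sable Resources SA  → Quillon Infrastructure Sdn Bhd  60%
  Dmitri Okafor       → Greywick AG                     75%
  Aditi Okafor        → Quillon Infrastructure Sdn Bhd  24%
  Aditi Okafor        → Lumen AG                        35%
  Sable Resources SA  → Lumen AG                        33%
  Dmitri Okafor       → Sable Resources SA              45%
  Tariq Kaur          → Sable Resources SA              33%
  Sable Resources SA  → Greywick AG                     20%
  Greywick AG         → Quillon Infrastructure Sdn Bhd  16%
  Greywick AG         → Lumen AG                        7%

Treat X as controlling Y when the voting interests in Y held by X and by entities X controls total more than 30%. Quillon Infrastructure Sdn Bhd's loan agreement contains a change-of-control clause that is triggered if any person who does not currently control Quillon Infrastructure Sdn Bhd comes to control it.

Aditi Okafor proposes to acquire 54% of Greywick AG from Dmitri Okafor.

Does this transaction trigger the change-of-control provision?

The purchase adds only to Aditi's holdings (Dmitri's stake shrinks), so Aditi is the only person who could newly come to control Quillon.
Aditi holds 35% of Lumen, so Aditi controls Lumen.
In Quillon, Aditi's side holds only 24%, not > 30%.
So before the transaction, Aditi does not control Quillon.
After the purchase, Aditi holds 54% of Greywick directly, and Dmitri's stake falls to 21%.
Aditi holds 54% of Greywick, so Aditi controls Greywick.
Greywick and Aditi together hold 16% + 24% = 40% of Quillon, so Aditi controls Quillon.
Aditi did not control Quillon before and does after, so the clause is triggered.

Yes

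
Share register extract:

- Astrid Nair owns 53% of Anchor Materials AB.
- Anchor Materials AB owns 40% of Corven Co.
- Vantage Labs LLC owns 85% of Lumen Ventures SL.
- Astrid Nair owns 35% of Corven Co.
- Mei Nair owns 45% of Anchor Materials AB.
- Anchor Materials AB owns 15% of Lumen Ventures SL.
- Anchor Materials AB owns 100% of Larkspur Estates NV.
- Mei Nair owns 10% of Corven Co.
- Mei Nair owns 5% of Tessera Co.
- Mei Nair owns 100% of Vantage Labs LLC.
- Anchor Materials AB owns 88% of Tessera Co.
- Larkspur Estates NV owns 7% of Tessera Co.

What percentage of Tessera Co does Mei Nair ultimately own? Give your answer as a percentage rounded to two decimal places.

47.75%

Mei reaches Tessera along 3 paths.
Via Anchor: 45% × 88% = 39.6%.
Via Anchor → Larkspur: 45% × 100% × 7% = 3.15%.
Direct stake: 5% = 5%.
Total: 39.6% + 3.15% + 5% = 47.75%.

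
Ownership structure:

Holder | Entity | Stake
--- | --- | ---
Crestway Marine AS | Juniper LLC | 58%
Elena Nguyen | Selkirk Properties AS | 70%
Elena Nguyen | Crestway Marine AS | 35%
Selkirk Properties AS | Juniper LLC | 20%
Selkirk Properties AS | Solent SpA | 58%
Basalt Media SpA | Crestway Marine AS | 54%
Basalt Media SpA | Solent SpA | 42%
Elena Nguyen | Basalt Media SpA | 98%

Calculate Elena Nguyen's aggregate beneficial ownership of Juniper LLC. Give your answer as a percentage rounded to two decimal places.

64.99%

Elena reaches Juniper along 3 paths.
Via Basalt → Crestway: 98% × 54% × 58% = 30.6936%.
Via Crestway: 35% × 58% = 20.3%.
Via Selkirk: 70% × 20% = 14%.
Total: 30.6936% + 20.3% + 14% = 64.9936%.
Rounded: 64.99%.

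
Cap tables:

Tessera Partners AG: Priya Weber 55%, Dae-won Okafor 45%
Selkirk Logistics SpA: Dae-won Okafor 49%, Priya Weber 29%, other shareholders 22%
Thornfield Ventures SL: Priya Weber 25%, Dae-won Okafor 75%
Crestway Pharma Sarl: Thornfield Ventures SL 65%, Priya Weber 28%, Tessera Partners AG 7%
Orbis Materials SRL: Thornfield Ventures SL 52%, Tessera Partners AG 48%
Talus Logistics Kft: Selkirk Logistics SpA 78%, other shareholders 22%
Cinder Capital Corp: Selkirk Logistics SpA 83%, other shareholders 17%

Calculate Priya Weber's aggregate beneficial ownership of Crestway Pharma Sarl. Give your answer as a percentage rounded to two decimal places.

48.10%

Priya reaches Crestway along 3 paths.
Via Thornfield: 25% × 65% = 16.25%.
Direct stake: 28% = 28%.
Via Tessera: 55% × 7% = 3.85%.
Total: 16.25% + 28% + 3.85% = 48.1%.
Rounded: 48.10%.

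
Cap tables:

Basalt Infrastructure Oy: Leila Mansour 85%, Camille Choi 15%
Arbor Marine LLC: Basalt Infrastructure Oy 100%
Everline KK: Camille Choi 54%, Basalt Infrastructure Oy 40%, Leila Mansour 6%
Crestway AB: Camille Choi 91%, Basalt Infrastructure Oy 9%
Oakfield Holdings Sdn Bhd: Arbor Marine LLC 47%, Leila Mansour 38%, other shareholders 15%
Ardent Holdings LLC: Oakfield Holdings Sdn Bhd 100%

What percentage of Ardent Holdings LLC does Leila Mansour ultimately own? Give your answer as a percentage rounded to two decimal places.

77.95%

Leila reaches Ardent along 2 paths.
Via Basalt → Arbor → Oakfield: 85% × 100% × 47% × 100% = 39.95%.
Via Oakfield: 38% × 100% = 38%.
Total: 39.95% + 38% = 77.95%.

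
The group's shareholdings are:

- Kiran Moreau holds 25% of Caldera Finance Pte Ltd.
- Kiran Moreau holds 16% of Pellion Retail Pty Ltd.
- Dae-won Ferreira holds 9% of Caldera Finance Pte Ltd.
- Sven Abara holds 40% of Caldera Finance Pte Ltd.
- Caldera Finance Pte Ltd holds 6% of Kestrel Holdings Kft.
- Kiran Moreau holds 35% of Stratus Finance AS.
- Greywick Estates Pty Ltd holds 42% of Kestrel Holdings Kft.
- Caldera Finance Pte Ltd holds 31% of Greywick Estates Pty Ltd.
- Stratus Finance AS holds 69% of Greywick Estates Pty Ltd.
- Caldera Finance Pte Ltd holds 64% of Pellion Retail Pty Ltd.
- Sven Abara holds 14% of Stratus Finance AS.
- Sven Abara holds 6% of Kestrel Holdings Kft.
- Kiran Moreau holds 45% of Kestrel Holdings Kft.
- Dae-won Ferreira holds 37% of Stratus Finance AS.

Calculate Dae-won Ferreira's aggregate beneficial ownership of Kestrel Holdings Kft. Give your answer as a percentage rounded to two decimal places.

Dae-won reaches Kestrel along 3 paths.
Via Stratus → Greywick: 37% × 69% × 42% = 10.7226%.
Via Caldera → Greywick: 9% × 31% × 42% = 1.1718%.
Via Caldera: 9% × 6% = 0.54%.
Total: 10.7226% + 1.1718% + 0.54% = 12.4344%.
Rounded: 12.43%.

12.43%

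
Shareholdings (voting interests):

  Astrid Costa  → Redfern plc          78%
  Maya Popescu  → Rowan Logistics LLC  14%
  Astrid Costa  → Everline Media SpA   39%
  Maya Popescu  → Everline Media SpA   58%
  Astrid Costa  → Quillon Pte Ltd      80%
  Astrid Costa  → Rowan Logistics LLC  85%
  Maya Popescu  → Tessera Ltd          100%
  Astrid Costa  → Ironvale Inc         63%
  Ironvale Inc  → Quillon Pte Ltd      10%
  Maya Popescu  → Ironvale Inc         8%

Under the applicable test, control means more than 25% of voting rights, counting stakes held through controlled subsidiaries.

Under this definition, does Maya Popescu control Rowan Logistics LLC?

No

Maya holds 58% of Everline, so Maya controls Everline.
Maya holds 100% of Tessera, so Maya controls Tessera.
In Rowan, Maya's side holds only 14%, not > 25%.
So Maya does not control Rowan.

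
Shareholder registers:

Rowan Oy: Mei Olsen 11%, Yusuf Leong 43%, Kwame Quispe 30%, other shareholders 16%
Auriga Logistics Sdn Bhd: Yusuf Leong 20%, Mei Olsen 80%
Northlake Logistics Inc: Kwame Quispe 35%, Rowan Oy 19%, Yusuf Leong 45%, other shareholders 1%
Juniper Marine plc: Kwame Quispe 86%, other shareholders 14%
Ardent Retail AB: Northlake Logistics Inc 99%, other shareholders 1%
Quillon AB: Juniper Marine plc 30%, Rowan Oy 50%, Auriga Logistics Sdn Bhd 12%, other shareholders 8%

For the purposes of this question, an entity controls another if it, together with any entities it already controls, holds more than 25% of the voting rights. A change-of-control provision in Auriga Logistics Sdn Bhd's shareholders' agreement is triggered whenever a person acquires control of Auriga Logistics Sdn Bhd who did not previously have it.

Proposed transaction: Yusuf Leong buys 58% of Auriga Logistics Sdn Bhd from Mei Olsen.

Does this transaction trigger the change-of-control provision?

Yes

The purchase adds only to Yusuf's holdings (Mei's stake shrinks), so Yusuf is the only person who could newly come to control Auriga.
Yusuf holds 43% of Rowan, so Yusuf controls Rowan.
Rowan and Yusuf together hold 19% + 45% = 64% of Northlake, so Yusuf controls Northlake.
Northlake holds 99% of Ardent, so Yusuf controls Ardent.
Rowan holds 50% of Quillon, so Yusuf controls Quillon.
In Auriga, Yusuf's side holds only 20%, not > 25%.
So before the transaction, Yusuf does not control Auriga.
After the purchase, Yusuf's direct stake in Auriga rises to 20% + 58% = 78%, and Mei's stake falls to 22%.
Yusuf holds 78% of Auriga, so Yusuf controls Auriga.
Yusuf did not control Auriga before and does after, so the clause is triggered.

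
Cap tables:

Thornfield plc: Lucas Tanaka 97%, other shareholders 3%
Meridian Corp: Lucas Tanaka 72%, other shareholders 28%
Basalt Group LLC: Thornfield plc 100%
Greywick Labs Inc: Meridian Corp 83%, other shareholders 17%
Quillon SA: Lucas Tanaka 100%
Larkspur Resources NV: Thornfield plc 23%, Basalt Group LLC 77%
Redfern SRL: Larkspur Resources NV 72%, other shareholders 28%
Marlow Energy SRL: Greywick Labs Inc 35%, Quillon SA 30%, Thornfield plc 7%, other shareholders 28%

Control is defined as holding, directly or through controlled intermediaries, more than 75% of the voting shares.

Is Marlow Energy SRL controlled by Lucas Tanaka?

No

Lucas holds 97% of Thornfield, so Lucas controls Thornfield.
Thornfield holds 100% of Basalt, so Lucas controls Basalt.
Lucas holds 100% of Quillon, so Lucas controls Quillon.
Thornfield and Basalt together hold 23% + 77% = 100% of Larkspur, so Lucas controls Larkspur.
In Marlow, Lucas's side holds only 30% + 7% = 37%, not > 75%.
So Lucas does not control Marlow.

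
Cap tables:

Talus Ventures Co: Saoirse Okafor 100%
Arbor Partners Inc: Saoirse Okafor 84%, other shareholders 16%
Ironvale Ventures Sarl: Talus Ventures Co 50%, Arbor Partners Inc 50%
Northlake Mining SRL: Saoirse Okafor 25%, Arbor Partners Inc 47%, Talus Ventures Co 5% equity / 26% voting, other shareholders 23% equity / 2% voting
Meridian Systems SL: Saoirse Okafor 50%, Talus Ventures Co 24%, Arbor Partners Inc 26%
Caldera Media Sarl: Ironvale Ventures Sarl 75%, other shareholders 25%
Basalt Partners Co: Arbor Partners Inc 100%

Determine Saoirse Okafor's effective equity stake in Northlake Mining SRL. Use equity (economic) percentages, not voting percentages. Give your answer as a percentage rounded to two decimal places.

Saoirse reaches Northlake along 3 paths.
Direct stake: 25% = 25%.
Via Arbor: 84% × 47% = 39.48%.
Via Talus: 100% × 5% = 5%.
Total: 25% + 39.48% + 5% = 69.48%.

69.48%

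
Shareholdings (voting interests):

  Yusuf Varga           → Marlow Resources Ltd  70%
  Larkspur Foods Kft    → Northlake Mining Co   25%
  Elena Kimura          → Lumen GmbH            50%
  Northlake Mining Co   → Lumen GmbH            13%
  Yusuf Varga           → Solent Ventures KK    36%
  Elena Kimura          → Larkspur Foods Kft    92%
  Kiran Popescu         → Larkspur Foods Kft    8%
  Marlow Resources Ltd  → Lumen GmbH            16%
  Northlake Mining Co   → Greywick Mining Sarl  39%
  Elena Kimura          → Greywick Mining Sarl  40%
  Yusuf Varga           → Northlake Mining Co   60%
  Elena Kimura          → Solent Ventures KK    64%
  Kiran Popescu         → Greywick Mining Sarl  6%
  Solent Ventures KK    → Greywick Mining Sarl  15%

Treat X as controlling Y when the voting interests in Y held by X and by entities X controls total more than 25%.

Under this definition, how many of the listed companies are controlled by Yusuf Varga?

Yusuf holds 36% of Solent, so Yusuf controls Solent.
Yusuf holds 70% of Marlow, so Yusuf controls Marlow.
Yusuf holds 60% of Northlake, so Yusuf controls Northlake.
Marlow and Northlake together hold 16% + 13% = 29% of Lumen, so Yusuf controls Lumen.
Northlake and Solent together hold 39% + 15% = 54% of Greywick, so Yusuf controls Greywick.
No other company's threshold is met.
Yusuf controls 5 companies.

5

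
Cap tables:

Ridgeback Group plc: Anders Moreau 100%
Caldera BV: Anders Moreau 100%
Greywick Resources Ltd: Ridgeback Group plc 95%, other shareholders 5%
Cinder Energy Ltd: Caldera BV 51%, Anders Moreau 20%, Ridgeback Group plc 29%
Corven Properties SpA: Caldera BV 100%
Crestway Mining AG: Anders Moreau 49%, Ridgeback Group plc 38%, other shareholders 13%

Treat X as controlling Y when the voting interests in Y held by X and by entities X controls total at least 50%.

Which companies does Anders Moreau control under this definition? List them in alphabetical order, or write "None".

Anders holds 100% of Ridgeback, so Anders controls Ridgeback.
Anders holds 100% of Caldera, so Anders controls Caldera.
Ridgeback holds 95% of Greywick, so Anders controls Greywick.
Caldera and Anders and Ridgeback together hold 51% + 20% + 29% = 100% of Cinder, so Anders controls Cinder.
Caldera holds 100% of Corven, so Anders controls Corven.
Anders and Ridgeback together hold 49% + 38% = 87% of Crestway, so Anders controls Crestway.

Caldera BV, Cinder Energy Ltd, Corven Properties SpA, Crestway Mining AG, Greywick Resources Ltd, Ridgeback Group plc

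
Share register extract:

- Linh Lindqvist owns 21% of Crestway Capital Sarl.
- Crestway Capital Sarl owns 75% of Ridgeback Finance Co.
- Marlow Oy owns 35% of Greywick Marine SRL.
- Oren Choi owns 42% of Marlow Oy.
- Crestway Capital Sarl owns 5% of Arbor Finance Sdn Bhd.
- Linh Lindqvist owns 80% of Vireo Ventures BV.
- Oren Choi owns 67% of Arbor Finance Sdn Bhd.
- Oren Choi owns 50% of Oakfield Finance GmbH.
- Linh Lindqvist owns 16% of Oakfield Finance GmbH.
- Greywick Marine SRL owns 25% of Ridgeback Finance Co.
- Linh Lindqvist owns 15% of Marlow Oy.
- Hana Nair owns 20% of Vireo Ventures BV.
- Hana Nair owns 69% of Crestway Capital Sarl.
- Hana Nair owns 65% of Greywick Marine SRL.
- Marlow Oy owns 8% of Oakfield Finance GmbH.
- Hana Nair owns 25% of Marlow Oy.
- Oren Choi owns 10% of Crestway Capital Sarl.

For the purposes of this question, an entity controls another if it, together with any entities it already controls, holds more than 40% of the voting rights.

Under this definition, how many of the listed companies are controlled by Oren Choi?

Oren holds 42% of Marlow, so Oren controls Marlow.
Oren and Marlow together hold 50% + 8% = 58% of Oakfield, so Oren controls Oakfield.
Oren holds 67% of Arbor, so Oren controls Arbor.
No other company's threshold is met.
Oren controls 3 companies.

3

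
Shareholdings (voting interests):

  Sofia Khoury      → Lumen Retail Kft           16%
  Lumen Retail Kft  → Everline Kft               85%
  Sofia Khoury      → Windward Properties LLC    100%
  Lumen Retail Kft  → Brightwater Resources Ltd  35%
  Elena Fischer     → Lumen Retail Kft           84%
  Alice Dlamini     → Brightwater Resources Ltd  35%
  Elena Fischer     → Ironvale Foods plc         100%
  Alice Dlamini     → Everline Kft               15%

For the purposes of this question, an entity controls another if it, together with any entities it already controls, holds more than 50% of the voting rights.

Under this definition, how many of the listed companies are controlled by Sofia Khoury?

1

Sofia holds 100% of Windward, so Sofia controls Windward.
No other company's threshold is met.
Sofia controls 1 company.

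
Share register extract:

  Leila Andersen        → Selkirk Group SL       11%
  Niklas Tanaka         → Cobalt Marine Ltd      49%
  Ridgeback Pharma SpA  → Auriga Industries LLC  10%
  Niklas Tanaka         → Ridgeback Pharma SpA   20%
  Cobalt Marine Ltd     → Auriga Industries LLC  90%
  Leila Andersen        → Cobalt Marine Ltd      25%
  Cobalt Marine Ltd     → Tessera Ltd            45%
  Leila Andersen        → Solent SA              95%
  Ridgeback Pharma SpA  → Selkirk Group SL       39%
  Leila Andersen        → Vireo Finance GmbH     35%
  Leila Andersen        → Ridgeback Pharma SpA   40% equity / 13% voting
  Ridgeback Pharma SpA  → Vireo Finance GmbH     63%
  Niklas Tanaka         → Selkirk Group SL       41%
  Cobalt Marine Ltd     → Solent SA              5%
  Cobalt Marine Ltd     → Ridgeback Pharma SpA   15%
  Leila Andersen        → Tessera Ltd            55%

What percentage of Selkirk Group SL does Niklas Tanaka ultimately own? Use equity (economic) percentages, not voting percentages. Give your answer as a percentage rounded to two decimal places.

Niklas reaches Selkirk along 3 paths.
Via Cobalt → Ridgeback: 49% × 15% × 39% = 2.8665%.
Via Ridgeback: 20% × 39% = 7.8%.
Direct stake: 41% = 41%.
Total: 2.8665% + 7.8% + 41% = 51.6665%.
Rounded: 51.67%.

51.67%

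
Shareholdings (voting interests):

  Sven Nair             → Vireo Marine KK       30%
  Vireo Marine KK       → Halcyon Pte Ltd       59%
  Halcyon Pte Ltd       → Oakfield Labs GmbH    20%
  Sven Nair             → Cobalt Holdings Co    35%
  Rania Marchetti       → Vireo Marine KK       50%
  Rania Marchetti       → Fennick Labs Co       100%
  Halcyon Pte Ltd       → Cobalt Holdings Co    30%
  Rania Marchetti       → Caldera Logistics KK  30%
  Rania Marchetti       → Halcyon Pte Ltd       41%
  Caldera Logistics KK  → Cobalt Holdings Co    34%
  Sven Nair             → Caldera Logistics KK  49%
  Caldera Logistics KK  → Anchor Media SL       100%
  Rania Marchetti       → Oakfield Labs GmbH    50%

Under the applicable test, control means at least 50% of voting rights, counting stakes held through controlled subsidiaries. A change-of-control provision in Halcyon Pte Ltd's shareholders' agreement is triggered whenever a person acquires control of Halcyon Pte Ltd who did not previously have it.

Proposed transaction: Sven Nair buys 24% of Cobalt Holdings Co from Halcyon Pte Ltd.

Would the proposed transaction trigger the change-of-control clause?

The purchase adds only to Sven's holdings (Halcyon's stake shrinks), so Sven is the only person who could newly come to control Halcyon.
Sven's largest direct stake is 49% in Caldera, which does not meet the threshold, so Sven controls no company.
Neither Sven nor any entity Sven controls holds any voting interest in Halcyon.
So before the transaction, Sven does not control Halcyon.
After the purchase, Sven's direct stake in Cobalt rises to 35% + 24% = 59%, and Halcyon's stake falls to 6%.
Sven holds 59% of Cobalt, so Sven controls Cobalt.
After the transaction, neither Sven nor any entity Sven controls holds a voting interest in Halcyon, so Sven still does not control it.
No new person acquires control, so the clause is not triggered.

No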